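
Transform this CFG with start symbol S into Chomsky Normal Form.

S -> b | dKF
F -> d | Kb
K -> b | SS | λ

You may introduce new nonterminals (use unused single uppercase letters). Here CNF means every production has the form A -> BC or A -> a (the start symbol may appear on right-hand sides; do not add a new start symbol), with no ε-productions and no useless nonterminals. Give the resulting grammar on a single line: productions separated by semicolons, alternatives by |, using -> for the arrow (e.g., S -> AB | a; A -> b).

Nullable: {K}; after ε-elimination: S -> b | dF | dKF; F -> b | d | Kb; K -> b | SS.
No unit productions to eliminate.
TERM: introduce A -> b, B -> d and substitute in every rule of length ≥2.
BIN: S -> BKF becomes S -> BC, C -> KF.

S -> b | BC | BF; A -> b; B -> d; C -> KF; F -> b | d | KA; K -> b | SS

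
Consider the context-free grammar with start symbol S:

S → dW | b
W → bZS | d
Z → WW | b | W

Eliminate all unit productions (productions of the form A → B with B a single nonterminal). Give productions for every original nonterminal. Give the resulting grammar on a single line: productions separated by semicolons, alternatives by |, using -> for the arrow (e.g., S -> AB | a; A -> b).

Unit productions: Z->W.
Unit pairs (A ⇒* B via units): (Z,W).
S: inherits non-unit rules of {S} → b | dW.
W: inherits non-unit rules of {W} → bZS | d.
Z: inherits non-unit rules of {W, Z} → WW | b | bZS | d.

S -> b | dW; W -> d | bZS; Z -> b | d | WW | bZS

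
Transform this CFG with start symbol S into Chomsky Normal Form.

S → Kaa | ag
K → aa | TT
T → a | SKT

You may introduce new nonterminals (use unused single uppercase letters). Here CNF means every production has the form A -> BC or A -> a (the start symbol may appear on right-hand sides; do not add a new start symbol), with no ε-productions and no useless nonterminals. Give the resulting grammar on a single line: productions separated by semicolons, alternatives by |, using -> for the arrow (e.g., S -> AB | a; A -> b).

S -> AB | KC; A -> a; B -> g; C -> AA; D -> KT; K -> AA | TT; T -> a | SD

No ε-productions.
No unit productions to eliminate.
TERM: introduce A -> a, B -> g and substitute in every rule of length ≥2.
BIN: S -> KAA becomes S -> KC, C -> AA; T -> SKT becomes T -> SD, D -> KT.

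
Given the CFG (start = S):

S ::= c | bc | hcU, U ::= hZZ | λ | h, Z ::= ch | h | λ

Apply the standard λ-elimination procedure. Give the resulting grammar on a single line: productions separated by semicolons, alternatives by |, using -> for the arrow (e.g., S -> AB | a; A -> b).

S -> c | bc | hc | hcU; U -> h | hZ | hZZ; Z -> h | ch

Nullable set: {U, Z}.
S -> hcU: U nullable, giving hc | hcU.
Drop U -> λ.
U -> hZZ: Z, Z nullable, giving h | hZ | hZZ.
Drop Z -> λ.
Unchanged (no nullable symbols): S -> bc; S -> c; U -> h; Z -> ch; Z -> h.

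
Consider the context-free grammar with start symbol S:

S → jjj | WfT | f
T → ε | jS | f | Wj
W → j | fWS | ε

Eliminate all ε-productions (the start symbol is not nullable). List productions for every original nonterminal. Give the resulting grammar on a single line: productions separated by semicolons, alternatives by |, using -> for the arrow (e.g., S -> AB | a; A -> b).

S -> f | Wf | fT | WfT | jjj; T -> f | j | Wj | jS; W -> j | fS | fWS

Nullable set: {T, W}.
S -> WfT: W, T nullable, giving Wf | WfT | f | fT.
Drop T -> ε.
T -> Wj: W nullable, giving Wj | j.
Drop W -> ε.
W -> fWS: W nullable, giving fS | fWS.
Unchanged (no nullable symbols): S -> f; S -> jjj; T -> f; T -> jS; W -> j.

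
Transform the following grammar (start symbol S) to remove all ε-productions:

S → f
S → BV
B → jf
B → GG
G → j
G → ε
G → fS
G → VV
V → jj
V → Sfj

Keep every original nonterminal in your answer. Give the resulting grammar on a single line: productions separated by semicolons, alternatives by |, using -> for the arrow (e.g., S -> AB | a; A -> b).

S -> V | f | BV; B -> G | GG | jf; G -> j | VV | fS; V -> jj | Sfj

Nullable set: {B, G}.
S -> BV: B nullable, giving BV | V.
B -> GG: G, G nullable, giving G | GG.
Drop G -> ε.
Unchanged (no nullable symbols): S -> f; B -> jf; G -> VV; G -> fS; G -> j; V -> Sfj; V -> jj.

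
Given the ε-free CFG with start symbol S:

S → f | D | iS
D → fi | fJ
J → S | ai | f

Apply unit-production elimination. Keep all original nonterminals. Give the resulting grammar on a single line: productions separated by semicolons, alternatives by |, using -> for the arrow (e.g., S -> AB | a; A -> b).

Unit productions: J->S, S->D.
Unit pairs (A ⇒* B via units): (J,D), (J,S), (S,D).
S: inherits non-unit rules of {D, S} → f | fJ | fi | iS.
D: inherits non-unit rules of {D} → fJ | fi.
J: inherits non-unit rules of {D, J, S} → ai | f | fJ | fi | iS.

S -> f | fJ | fi | iS; D -> fJ | fi; J -> f | ai | fJ | fi | iS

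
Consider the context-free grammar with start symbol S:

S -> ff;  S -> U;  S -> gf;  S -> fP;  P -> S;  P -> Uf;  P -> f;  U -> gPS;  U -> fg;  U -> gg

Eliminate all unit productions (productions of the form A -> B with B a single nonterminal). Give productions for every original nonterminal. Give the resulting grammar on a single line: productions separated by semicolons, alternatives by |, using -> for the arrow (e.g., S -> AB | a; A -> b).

S -> fP | ff | fg | gf | gg | gPS; P -> f | Uf | fP | ff | fg | gf | gg | gPS; U -> fg | gg | gPS

Unit productions: P->S, S->U.
Unit pairs (A ⇒* B via units): (P,S), (P,U), (S,U).
S: inherits non-unit rules of {S, U} → fP | ff | fg | gPS | gf | gg.
P: inherits non-unit rules of {P, S, U} → Uf | f | fP | ff | fg | gPS | gf | gg.
U: inherits non-unit rules of {U} → fg | gPS | gg.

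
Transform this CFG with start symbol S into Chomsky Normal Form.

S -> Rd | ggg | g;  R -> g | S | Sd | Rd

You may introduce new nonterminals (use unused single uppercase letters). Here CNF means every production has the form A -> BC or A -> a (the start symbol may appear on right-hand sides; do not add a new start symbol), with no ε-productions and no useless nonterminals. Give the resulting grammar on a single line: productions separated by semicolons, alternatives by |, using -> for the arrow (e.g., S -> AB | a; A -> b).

S -> g | BD | RA; A -> d; B -> g; C -> BB; D -> BB; R -> g | BC | RA | SA

No ε-productions.
After unit-elimination: S -> g | Rd | ggg; R -> g | Rd | Sd | ggg.
TERM: introduce A -> d, B -> g and substitute in every rule of length ≥2.
BIN: R -> BBB becomes R -> BC, C -> BB; S -> BBB becomes S -> BD, D -> BB.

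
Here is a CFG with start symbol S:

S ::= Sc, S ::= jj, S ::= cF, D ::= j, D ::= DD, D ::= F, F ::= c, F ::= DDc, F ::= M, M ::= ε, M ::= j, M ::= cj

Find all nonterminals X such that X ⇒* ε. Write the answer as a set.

Directly nullable (have an ε-rule): {M}.
F is nullable via F -> M (every symbol on the right is already known nullable).
D is nullable via D -> F (every symbol on the right is already known nullable).
Not nullable: S — each has a terminal in every rule's right-hand side or depends on a non-nullable symbol.

{D, F, M}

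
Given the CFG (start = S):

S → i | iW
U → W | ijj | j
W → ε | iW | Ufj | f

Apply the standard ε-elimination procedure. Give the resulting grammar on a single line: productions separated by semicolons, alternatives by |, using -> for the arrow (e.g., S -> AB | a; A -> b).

Nullable set: {U, W}.
S -> iW: W nullable, giving i | iW.
U -> W: W nullable, giving W.
Drop W -> ε.
W -> Ufj: U nullable, giving Ufj | fj.
W -> iW: W nullable, giving i | iW.
Unchanged (no nullable symbols): S -> i; U -> ijj; U -> j; W -> f.

S -> i | iW; U -> W | j | ijj; W -> f | i | fj | iW | Ufj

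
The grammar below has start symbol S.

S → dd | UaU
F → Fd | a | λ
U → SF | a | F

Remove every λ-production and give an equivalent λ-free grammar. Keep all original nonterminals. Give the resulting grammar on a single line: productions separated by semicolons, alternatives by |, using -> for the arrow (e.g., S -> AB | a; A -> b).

S -> a | Ua | aU | dd | UaU; F -> a | d | Fd; U -> F | S | a | SF

Nullable set: {F, U}.
S -> UaU: U, U nullable, giving Ua | UaU | a | aU.
Drop F -> λ.
F -> Fd: F nullable, giving Fd | d.
U -> F: F nullable, giving F.
U -> SF: F nullable, giving S | SF.
Unchanged (no nullable symbols): S -> dd; F -> a; U -> a.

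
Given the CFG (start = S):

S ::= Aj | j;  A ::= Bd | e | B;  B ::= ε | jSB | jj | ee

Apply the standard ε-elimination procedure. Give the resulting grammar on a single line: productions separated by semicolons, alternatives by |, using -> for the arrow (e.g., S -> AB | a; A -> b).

Nullable set: {A, B}.
S -> Aj: A nullable, giving Aj | j.
A -> B: B nullable, giving B.
A -> Bd: B nullable, giving Bd | d.
Drop B -> ε.
B -> jSB: B nullable, giving jS | jSB.
Unchanged (no nullable symbols): S -> j; A -> e; B -> ee; B -> jj.

S -> j | Aj; A -> B | d | e | Bd; B -> ee | jS | jj | jSB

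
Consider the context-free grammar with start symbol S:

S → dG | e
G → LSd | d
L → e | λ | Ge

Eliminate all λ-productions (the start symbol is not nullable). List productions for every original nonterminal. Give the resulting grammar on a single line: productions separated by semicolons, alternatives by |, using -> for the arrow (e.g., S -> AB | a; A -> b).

S -> e | dG; G -> d | Sd | LSd; L -> e | Ge

Nullable set: {L}.
G -> LSd: L nullable, giving LSd | Sd.
Drop L -> λ.
Unchanged (no nullable symbols): S -> dG; S -> e; G -> d; L -> Ge; L -> e.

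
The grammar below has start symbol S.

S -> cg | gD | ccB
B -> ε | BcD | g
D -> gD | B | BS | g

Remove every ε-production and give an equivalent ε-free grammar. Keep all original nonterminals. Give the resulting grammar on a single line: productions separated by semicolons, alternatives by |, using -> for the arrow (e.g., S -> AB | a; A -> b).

Nullable set: {B, D}.
S -> ccB: B nullable, giving cc | ccB.
S -> gD: D nullable, giving g | gD.
Drop B -> ε.
B -> BcD: B, D nullable, giving Bc | BcD | c | cD.
D -> B: B nullable, giving B.
D -> BS: B nullable, giving BS | S.
D -> gD: D nullable, giving g | gD.
Unchanged (no nullable symbols): S -> cg; B -> g; D -> g.

S -> g | cc | cg | gD | ccB; B -> c | g | Bc | cD | BcD; D -> B | S | g | BS | gD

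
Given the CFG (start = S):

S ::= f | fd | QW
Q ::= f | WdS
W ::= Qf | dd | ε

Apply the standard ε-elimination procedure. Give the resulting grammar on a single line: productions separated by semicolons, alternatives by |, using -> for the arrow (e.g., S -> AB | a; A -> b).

Nullable set: {W}.
S -> QW: W nullable, giving Q | QW.
Q -> WdS: W nullable, giving WdS | dS.
Drop W -> ε.
Unchanged (no nullable symbols): S -> f; S -> fd; Q -> f; W -> Qf; W -> dd.

S -> Q | f | QW | fd; Q -> f | dS | WdS; W -> Qf | dd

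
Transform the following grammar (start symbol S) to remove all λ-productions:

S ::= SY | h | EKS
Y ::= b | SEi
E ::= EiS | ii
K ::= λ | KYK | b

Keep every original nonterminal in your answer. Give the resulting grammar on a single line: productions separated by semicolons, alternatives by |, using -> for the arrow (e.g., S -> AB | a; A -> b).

Nullable set: {K}.
S -> EKS: K nullable, giving EKS | ES.
Drop K -> λ.
K -> KYK: K, K nullable, giving KY | KYK | Y | YK.
Unchanged (no nullable symbols): S -> SY; S -> h; E -> EiS; E -> ii; K -> b; Y -> SEi; Y -> b.

S -> h | ES | SY | EKS; E -> ii | EiS; K -> Y | b | KY | YK | KYK; Y -> b | SEi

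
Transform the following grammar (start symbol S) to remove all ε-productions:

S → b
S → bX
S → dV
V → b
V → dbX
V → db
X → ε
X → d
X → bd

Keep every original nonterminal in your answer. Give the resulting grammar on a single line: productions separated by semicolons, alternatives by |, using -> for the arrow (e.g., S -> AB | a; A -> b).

Nullable set: {X}.
S -> bX: X nullable, giving b | bX.
V -> dbX: X nullable, giving db | dbX.
Drop X -> ε.
Unchanged (no nullable symbols): S -> b; S -> dV; V -> b; V -> db; X -> bd; X -> d.

S -> b | bX | dV; V -> b | db | dbX; X -> d | bd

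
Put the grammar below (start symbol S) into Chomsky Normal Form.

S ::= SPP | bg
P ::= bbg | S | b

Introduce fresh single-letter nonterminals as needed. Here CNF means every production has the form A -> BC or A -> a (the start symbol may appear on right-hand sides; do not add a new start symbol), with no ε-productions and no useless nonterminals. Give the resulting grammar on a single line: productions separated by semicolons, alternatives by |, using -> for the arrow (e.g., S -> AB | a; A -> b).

S -> AB | SE; A -> b; B -> g; C -> AB; D -> PP; E -> PP; P -> b | AB | AC | SD

No ε-productions.
After unit-elimination: S -> bg | SPP; P -> b | bg | SPP | bbg.
TERM: introduce A -> b, B -> g and substitute in every rule of length ≥2.
BIN: P -> AAB becomes P -> AC, C -> AB; P -> SPP becomes P -> SD, D -> PP; S -> SPP becomes S -> SE, E -> PP.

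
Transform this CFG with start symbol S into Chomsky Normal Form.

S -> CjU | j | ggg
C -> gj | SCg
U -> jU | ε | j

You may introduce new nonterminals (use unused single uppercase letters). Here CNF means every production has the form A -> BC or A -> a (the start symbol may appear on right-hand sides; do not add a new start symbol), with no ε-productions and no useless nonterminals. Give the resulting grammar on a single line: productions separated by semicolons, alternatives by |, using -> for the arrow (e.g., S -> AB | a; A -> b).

Nullable: {U}; after ε-elimination: S -> j | Cj | CjU | ggg; C -> gj | SCg; U -> j | jU.
No unit productions to eliminate.
TERM: introduce A -> g, B -> j and substitute in every rule of length ≥2.
BIN: C -> SCA becomes C -> SD, D -> CA; S -> AAA becomes S -> AE, E -> AA; S -> CBU becomes S -> CF, F -> BU.

S -> j | AE | CB | CF; A -> g; B -> j; C -> AB | SD; D -> CA; E -> AA; F -> BU; U -> j | BU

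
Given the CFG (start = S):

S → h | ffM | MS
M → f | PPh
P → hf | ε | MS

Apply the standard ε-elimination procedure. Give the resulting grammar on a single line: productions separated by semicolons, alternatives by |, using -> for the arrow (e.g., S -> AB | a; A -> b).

S -> h | MS | ffM; M -> f | h | Ph | PPh; P -> MS | hf

Nullable set: {P}.
M -> PPh: P, P nullable, giving PPh | Ph | h.
Drop P -> ε.
Unchanged (no nullable symbols): S -> MS; S -> ffM; S -> h; M -> f; P -> MS; P -> hf.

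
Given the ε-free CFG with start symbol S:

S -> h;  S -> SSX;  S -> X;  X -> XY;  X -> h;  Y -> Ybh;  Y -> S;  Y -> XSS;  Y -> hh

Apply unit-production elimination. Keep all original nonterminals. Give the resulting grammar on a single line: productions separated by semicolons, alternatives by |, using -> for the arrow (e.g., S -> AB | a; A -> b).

S -> h | XY | SSX; X -> h | XY; Y -> h | XY | hh | SSX | XSS | Ybh

Unit productions: S->X, Y->S.
Unit pairs (A ⇒* B via units): (S,X), (Y,S), (Y,X).
S: inherits non-unit rules of {S, X} → SSX | XY | h.
X: inherits non-unit rules of {X} → XY | h.
Y: inherits non-unit rules of {S, X, Y} → SSX | XSS | XY | Ybh | h | hh.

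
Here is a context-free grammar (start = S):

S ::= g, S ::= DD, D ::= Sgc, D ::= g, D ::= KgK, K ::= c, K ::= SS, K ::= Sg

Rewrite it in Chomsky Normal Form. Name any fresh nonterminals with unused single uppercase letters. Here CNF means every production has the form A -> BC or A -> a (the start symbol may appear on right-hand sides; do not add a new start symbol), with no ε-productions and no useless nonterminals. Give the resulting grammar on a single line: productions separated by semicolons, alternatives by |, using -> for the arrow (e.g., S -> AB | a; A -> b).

S -> g | DD; A -> g; B -> c; C -> AK; D -> g | KC | SE; E -> AB; K -> c | SA | SS

No ε-productions.
No unit productions to eliminate.
TERM: introduce B -> c, A -> g and substitute in every rule of length ≥2.
BIN: D -> KAK becomes D -> KC, C -> AK; D -> SAB becomes D -> SE, E -> AB.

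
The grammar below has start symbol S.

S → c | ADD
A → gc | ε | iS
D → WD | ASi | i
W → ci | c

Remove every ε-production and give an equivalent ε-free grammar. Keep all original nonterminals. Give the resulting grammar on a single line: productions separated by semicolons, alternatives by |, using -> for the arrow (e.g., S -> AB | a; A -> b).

Nullable set: {A}.
S -> ADD: A nullable, giving ADD | DD.
Drop A -> ε.
D -> ASi: A nullable, giving ASi | Si.
Unchanged (no nullable symbols): S -> c; A -> gc; A -> iS; D -> WD; D -> i; W -> c; W -> ci.

S -> c | DD | ADD; A -> gc | iS; D -> i | Si | WD | ASi; W -> c | ci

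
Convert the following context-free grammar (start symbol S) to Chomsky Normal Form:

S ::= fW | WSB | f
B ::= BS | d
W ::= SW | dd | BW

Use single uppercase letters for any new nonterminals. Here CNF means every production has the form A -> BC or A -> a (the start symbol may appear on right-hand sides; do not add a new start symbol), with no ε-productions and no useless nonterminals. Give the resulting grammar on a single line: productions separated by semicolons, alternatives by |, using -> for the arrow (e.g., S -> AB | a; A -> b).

No ε-productions.
No unit productions to eliminate.
TERM: introduce C -> d, A -> f and substitute in every rule of length ≥2.
BIN: S -> WSB becomes S -> WD, D -> SB.

S -> f | AW | WD; A -> f; B -> d | BS; C -> d; D -> SB; W -> BW | CC | SW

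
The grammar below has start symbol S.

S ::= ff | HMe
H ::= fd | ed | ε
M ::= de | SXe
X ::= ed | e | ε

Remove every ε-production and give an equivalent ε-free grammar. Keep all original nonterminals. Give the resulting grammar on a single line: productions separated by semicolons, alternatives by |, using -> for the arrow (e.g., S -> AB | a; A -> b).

Nullable set: {H, X}.
S -> HMe: H nullable, giving HMe | Me.
Drop H -> ε.
M -> SXe: X nullable, giving SXe | Se.
Drop X -> ε.
Unchanged (no nullable symbols): S -> ff; H -> ed; H -> fd; M -> de; X -> e; X -> ed.

S -> Me | ff | HMe; H -> ed | fd; M -> Se | de | SXe; X -> e | ed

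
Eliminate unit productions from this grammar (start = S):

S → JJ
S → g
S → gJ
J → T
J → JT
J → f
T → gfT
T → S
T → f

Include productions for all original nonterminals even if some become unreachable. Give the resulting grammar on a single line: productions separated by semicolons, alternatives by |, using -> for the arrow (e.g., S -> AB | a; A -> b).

S -> g | JJ | gJ; J -> f | g | JJ | JT | gJ | gfT; T -> f | g | JJ | gJ | gfT

Unit productions: J->T, T->S.
Unit pairs (A ⇒* B via units): (J,S), (J,T), (T,S).
S: inherits non-unit rules of {S} → JJ | g | gJ.
J: inherits non-unit rules of {J, S, T} → JJ | JT | f | g | gJ | gfT.
T: inherits non-unit rules of {S, T} → JJ | f | g | gJ | gfT.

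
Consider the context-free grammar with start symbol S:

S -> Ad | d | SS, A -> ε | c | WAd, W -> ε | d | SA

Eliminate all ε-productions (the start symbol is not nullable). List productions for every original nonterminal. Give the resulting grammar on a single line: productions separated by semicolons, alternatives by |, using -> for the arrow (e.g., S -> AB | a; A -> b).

Nullable set: {A, W}.
S -> Ad: A nullable, giving Ad | d.
Drop A -> ε.
A -> WAd: W, A nullable, giving Ad | WAd | Wd | d.
Drop W -> ε.
W -> SA: A nullable, giving S | SA.
Unchanged (no nullable symbols): S -> SS; S -> d; A -> c; W -> d.

S -> d | Ad | SS; A -> c | d | Ad | Wd | WAd; W -> S | d | SA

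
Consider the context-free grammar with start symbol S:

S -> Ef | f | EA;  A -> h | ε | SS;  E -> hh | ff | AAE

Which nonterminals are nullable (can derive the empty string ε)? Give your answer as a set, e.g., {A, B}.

{A}

Directly nullable (have an ε-rule): {A}.
Not nullable: E, S — each has a terminal in every rule's right-hand side or depends on a non-nullable symbol.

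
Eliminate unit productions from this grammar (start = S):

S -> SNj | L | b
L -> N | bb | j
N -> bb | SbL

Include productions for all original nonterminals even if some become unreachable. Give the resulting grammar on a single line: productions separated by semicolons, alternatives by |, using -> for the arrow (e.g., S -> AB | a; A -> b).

Unit productions: L->N, S->L.
Unit pairs (A ⇒* B via units): (L,N), (S,L), (S,N).
S: inherits non-unit rules of {L, N, S} → SNj | SbL | b | bb | j.
L: inherits non-unit rules of {L, N} → SbL | bb | j.
N: inherits non-unit rules of {N} → SbL | bb.

S -> b | j | bb | SNj | SbL; L -> j | bb | SbL; N -> bb | SbL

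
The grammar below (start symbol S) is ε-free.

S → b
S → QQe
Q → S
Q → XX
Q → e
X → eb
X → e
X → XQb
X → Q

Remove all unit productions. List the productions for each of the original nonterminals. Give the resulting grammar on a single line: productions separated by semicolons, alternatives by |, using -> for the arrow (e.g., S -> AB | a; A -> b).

S -> b | QQe; Q -> b | e | XX | QQe; X -> b | e | XX | eb | QQe | XQb

Unit productions: Q->S, X->Q.
Unit pairs (A ⇒* B via units): (Q,S), (X,Q), (X,S).
S: inherits non-unit rules of {S} → QQe | b.
Q: inherits non-unit rules of {Q, S} → QQe | XX | b | e.
X: inherits non-unit rules of {Q, S, X} → QQe | XQb | XX | b | e | eb.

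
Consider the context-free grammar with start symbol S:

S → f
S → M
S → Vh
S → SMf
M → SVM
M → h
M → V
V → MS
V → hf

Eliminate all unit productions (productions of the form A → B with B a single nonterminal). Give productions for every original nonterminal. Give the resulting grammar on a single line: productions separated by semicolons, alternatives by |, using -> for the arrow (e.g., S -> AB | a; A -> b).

Unit productions: M->V, S->M.
Unit pairs (A ⇒* B via units): (M,V), (S,M), (S,V).
S: inherits non-unit rules of {M, S, V} → MS | SMf | SVM | Vh | f | h | hf.
M: inherits non-unit rules of {M, V} → MS | SVM | h | hf.
V: inherits non-unit rules of {V} → MS | hf.

S -> f | h | MS | Vh | hf | SMf | SVM; M -> h | MS | hf | SVM; V -> MS | hf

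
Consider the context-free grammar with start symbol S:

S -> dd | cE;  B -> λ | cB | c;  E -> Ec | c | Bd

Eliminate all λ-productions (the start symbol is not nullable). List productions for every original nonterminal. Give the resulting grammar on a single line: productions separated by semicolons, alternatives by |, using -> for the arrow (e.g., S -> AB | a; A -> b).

Nullable set: {B}.
Drop B -> λ.
B -> cB: B nullable, giving c | cB.
E -> Bd: B nullable, giving Bd | d.
Unchanged (no nullable symbols): S -> cE; S -> dd; B -> c; E -> Ec; E -> c.

S -> cE | dd; B -> c | cB; E -> c | d | Bd | Ec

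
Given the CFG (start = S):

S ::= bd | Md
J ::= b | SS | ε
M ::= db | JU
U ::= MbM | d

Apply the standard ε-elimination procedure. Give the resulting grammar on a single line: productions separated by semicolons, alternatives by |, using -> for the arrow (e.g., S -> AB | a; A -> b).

Nullable set: {J}.
Drop J -> ε.
M -> JU: J nullable, giving JU | U.
Unchanged (no nullable symbols): S -> Md; S -> bd; J -> SS; J -> b; M -> db; U -> MbM; U -> d.

S -> Md | bd; J -> b | SS; M -> U | JU | db; U -> d | MbM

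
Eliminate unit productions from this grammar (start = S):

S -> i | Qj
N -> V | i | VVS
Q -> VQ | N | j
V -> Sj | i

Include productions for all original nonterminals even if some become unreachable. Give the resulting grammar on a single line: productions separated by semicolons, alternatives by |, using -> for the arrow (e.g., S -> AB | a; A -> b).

S -> i | Qj; N -> i | Sj | VVS; Q -> i | j | Sj | VQ | VVS; V -> i | Sj

Unit productions: N->V, Q->N.
Unit pairs (A ⇒* B via units): (N,V), (Q,N), (Q,V).
S: inherits non-unit rules of {S} → Qj | i.
N: inherits non-unit rules of {N, V} → Sj | VVS | i.
Q: inherits non-unit rules of {N, Q, V} → Sj | VQ | VVS | i | j.
V: inherits non-unit rules of {V} → Sj | i.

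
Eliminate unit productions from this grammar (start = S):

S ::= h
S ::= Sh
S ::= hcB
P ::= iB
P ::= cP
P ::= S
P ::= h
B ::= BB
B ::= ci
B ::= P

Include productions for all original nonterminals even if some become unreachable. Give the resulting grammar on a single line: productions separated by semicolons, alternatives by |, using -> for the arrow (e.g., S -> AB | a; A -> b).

S -> h | Sh | hcB; B -> h | BB | Sh | cP | ci | iB | hcB; P -> h | Sh | cP | iB | hcB

Unit productions: B->P, P->S.
Unit pairs (A ⇒* B via units): (B,P), (B,S), (P,S).
S: inherits non-unit rules of {S} → Sh | h | hcB.
B: inherits non-unit rules of {B, P, S} → BB | Sh | cP | ci | h | hcB | iB.
P: inherits non-unit rules of {P, S} → Sh | cP | h | hcB | iB.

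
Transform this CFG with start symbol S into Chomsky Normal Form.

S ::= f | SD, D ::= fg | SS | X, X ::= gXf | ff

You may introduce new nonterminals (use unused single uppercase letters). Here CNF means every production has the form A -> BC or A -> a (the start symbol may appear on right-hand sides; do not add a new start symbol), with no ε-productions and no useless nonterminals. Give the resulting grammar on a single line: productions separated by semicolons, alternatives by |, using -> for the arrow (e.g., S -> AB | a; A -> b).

S -> f | SD; A -> f; B -> g; C -> XA; D -> AA | AB | BC | SS; E -> XA; X -> AA | BE

No ε-productions.
After unit-elimination: S -> f | SD; D -> SS | ff | fg | gXf; X -> ff | gXf.
TERM: introduce A -> f, B -> g and substitute in every rule of length ≥2.
BIN: D -> BXA becomes D -> BC, C -> XA; X -> BXA becomes X -> BE, E -> XA.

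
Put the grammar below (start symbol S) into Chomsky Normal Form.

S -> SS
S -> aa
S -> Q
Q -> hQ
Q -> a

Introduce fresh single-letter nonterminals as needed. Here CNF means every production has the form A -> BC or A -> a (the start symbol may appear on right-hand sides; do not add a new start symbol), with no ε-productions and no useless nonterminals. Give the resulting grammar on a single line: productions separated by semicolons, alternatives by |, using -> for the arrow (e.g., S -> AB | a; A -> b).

S -> a | AQ | BB | SS; A -> h; B -> a; Q -> a | AQ

No ε-productions.
After unit-elimination: S -> a | SS | aa | hQ; Q -> a | hQ.
TERM: introduce B -> a, A -> h and substitute in every rule of length ≥2.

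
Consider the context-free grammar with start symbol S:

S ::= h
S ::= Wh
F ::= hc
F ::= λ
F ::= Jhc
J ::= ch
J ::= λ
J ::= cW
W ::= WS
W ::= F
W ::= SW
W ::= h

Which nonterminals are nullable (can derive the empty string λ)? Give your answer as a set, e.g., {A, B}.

{F, J, W}

Directly nullable (have an ε-rule): {F, J}.
W is nullable via W -> F (every symbol on the right is already known nullable).
Not nullable: S — each has a terminal in every rule's right-hand side or depends on a non-nullable symbol.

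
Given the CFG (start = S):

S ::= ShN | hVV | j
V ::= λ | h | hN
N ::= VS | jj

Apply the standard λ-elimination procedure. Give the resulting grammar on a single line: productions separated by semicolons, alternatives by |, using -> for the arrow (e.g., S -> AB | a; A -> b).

Nullable set: {V}.
S -> hVV: V, V nullable, giving h | hV | hVV.
N -> VS: V nullable, giving S | VS.
Drop V -> λ.
Unchanged (no nullable symbols): S -> ShN; S -> j; N -> jj; V -> h; V -> hN.

S -> h | j | hV | ShN | hVV; N -> S | VS | jj; V -> h | hN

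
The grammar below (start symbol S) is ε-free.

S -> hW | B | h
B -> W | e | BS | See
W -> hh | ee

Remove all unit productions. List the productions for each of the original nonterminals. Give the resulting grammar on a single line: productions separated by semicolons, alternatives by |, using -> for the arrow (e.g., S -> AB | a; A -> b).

S -> e | h | BS | ee | hW | hh | See; B -> e | BS | ee | hh | See; W -> ee | hh

Unit productions: B->W, S->B.
Unit pairs (A ⇒* B via units): (B,W), (S,B), (S,W).
S: inherits non-unit rules of {B, S, W} → BS | See | e | ee | h | hW | hh.
B: inherits non-unit rules of {B, W} → BS | See | e | ee | hh.
W: inherits non-unit rules of {W} → ee | hh.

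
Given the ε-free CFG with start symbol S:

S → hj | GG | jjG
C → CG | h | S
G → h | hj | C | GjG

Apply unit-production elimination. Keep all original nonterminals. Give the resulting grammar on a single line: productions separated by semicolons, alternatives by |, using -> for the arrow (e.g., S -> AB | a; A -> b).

Unit productions: C->S, G->C.
Unit pairs (A ⇒* B via units): (C,S), (G,C), (G,S).
S: inherits non-unit rules of {S} → GG | hj | jjG.
C: inherits non-unit rules of {C, S} → CG | GG | h | hj | jjG.
G: inherits non-unit rules of {C, G, S} → CG | GG | GjG | h | hj | jjG.

S -> GG | hj | jjG; C -> h | CG | GG | hj | jjG; G -> h | CG | GG | hj | GjG | jjG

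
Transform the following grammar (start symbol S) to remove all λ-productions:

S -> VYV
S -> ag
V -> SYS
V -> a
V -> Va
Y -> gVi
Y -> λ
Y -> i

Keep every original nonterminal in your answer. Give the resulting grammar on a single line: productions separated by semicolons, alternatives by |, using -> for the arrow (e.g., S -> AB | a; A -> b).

S -> VV | ag | VYV; V -> a | SS | Va | SYS; Y -> i | gVi

Nullable set: {Y}.
S -> VYV: Y nullable, giving VV | VYV.
V -> SYS: Y nullable, giving SS | SYS.
Drop Y -> λ.
Unchanged (no nullable symbols): S -> ag; V -> Va; V -> a; Y -> gVi; Y -> i.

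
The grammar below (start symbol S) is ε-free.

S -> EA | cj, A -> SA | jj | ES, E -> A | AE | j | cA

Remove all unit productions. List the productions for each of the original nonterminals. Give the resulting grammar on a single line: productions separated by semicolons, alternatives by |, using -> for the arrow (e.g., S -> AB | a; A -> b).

S -> EA | cj; A -> ES | SA | jj; E -> j | AE | ES | SA | cA | jj

Unit productions: E->A.
Unit pairs (A ⇒* B via units): (E,A).
S: inherits non-unit rules of {S} → EA | cj.
A: inherits non-unit rules of {A} → ES | SA | jj.
E: inherits non-unit rules of {A, E} → AE | ES | SA | cA | j | jj.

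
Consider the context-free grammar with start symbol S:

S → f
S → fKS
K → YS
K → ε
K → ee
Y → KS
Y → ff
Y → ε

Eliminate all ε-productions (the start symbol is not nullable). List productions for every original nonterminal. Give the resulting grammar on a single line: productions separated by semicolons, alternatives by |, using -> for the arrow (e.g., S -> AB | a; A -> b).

S -> f | fS | fKS; K -> S | YS | ee; Y -> S | KS | ff

Nullable set: {K, Y}.
S -> fKS: K nullable, giving fKS | fS.
Drop K -> ε.
K -> YS: Y nullable, giving S | YS.
Drop Y -> ε.
Y -> KS: K nullable, giving KS | S.
Unchanged (no nullable symbols): S -> f; K -> ee; Y -> ff.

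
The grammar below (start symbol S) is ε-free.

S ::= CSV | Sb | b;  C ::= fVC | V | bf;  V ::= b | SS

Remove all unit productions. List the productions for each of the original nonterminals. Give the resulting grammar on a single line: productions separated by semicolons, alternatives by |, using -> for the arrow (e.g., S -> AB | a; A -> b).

Unit productions: C->V.
Unit pairs (A ⇒* B via units): (C,V).
S: inherits non-unit rules of {S} → CSV | Sb | b.
C: inherits non-unit rules of {C, V} → SS | b | bf | fVC.
V: inherits non-unit rules of {V} → SS | b.

S -> b | Sb | CSV; C -> b | SS | bf | fVC; V -> b | SS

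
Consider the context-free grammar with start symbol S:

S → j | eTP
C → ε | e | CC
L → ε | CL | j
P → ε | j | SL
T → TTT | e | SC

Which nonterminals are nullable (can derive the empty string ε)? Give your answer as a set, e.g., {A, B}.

{C, L, P}

Directly nullable (have an ε-rule): {C, L, P}.
Not nullable: S, T — each has a terminal in every rule's right-hand side or depends on a non-nullable symbol.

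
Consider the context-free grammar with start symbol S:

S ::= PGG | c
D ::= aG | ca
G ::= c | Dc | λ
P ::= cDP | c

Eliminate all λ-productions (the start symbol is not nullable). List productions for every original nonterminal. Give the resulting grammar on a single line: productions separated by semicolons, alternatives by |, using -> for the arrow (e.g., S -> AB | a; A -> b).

S -> P | c | PG | PGG; D -> a | aG | ca; G -> c | Dc; P -> c | cDP

Nullable set: {G}.
S -> PGG: G, G nullable, giving P | PG | PGG.
D -> aG: G nullable, giving a | aG.
Drop G -> λ.
Unchanged (no nullable symbols): S -> c; D -> ca; G -> Dc; G -> c; P -> c; P -> cDP.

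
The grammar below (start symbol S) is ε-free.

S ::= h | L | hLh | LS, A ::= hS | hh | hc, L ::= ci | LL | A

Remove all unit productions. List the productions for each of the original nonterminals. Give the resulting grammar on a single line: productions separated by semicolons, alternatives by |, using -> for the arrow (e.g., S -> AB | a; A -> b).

Unit productions: L->A, S->L.
Unit pairs (A ⇒* B via units): (L,A), (S,A), (S,L).
S: inherits non-unit rules of {A, L, S} → LL | LS | ci | h | hLh | hS | hc | hh.
A: inherits non-unit rules of {A} → hS | hc | hh.
L: inherits non-unit rules of {A, L} → LL | ci | hS | hc | hh.

S -> h | LL | LS | ci | hS | hc | hh | hLh; A -> hS | hc | hh; L -> LL | ci | hS | hc | hh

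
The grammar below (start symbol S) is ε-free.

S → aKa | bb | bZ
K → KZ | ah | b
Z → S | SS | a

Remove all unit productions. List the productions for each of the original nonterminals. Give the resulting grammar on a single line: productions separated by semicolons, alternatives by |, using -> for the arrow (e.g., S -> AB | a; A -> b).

S -> bZ | bb | aKa; K -> b | KZ | ah; Z -> a | SS | bZ | bb | aKa

Unit productions: Z->S.
Unit pairs (A ⇒* B via units): (Z,S).
S: inherits non-unit rules of {S} → aKa | bZ | bb.
K: inherits non-unit rules of {K} → KZ | ah | b.
Z: inherits non-unit rules of {S, Z} → SS | a | aKa | bZ | bb.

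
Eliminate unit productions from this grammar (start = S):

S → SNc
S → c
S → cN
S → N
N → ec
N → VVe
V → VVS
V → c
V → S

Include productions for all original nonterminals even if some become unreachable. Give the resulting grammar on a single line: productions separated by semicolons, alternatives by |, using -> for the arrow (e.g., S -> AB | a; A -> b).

S -> c | cN | ec | SNc | VVe; N -> ec | VVe; V -> c | cN | ec | SNc | VVS | VVe

Unit productions: S->N, V->S.
Unit pairs (A ⇒* B via units): (S,N), (V,N), (V,S).
S: inherits non-unit rules of {N, S} → SNc | VVe | c | cN | ec.
N: inherits non-unit rules of {N} → VVe | ec.
V: inherits non-unit rules of {N, S, V} → SNc | VVS | VVe | c | cN | ec.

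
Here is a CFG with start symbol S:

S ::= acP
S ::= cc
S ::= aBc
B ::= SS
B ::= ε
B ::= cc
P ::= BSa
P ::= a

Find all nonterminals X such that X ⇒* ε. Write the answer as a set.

Directly nullable (have an ε-rule): {B}.
Not nullable: P, S — each has a terminal in every rule's right-hand side or depends on a non-nullable symbol.

{B}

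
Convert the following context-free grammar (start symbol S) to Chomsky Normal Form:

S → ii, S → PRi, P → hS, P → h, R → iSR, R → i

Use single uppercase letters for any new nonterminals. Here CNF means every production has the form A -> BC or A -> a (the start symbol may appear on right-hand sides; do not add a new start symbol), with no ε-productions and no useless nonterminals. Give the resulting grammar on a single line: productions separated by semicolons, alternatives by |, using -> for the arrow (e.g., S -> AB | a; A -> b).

S -> BB | PD; A -> h; B -> i; C -> SR; D -> RB; P -> h | AS; R -> i | BC

No ε-productions.
No unit productions to eliminate.
TERM: introduce A -> h, B -> i and substitute in every rule of length ≥2.
BIN: R -> BSR becomes R -> BC, C -> SR; S -> PRB becomes S -> PD, D -> RB.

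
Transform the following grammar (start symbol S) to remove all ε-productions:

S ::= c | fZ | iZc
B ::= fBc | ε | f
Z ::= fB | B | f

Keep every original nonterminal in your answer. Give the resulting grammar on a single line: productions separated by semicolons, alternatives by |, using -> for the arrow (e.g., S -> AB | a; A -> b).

Nullable set: {B, Z}.
S -> fZ: Z nullable, giving f | fZ.
S -> iZc: Z nullable, giving iZc | ic.
Drop B -> ε.
B -> fBc: B nullable, giving fBc | fc.
Z -> B: B nullable, giving B.
Z -> fB: B nullable, giving f | fB.
Unchanged (no nullable symbols): S -> c; B -> f; Z -> f.

S -> c | f | fZ | ic | iZc; B -> f | fc | fBc; Z -> B | f | fB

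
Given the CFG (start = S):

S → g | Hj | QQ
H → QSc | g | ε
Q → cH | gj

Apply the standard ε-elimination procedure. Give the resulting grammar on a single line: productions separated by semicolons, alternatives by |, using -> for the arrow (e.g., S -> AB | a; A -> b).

Nullable set: {H}.
S -> Hj: H nullable, giving Hj | j.
Drop H -> ε.
Q -> cH: H nullable, giving c | cH.
Unchanged (no nullable symbols): S -> QQ; S -> g; H -> QSc; H -> g; Q -> gj.

S -> g | j | Hj | QQ; H -> g | QSc; Q -> c | cH | gj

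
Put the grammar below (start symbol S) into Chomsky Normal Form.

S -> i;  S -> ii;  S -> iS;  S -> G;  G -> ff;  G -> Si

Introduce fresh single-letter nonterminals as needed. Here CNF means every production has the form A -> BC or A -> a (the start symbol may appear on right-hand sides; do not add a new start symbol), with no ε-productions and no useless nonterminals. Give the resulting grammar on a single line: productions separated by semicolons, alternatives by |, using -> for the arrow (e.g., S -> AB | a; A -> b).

No ε-productions.
After unit-elimination: S -> i | Si | ff | iS | ii; G -> Si | ff.
TERM: introduce B -> f, A -> i and substitute in every rule of length ≥2.
Drop unreachable/unproductive: G.

S -> i | AA | AS | BB | SA; A -> i; B -> f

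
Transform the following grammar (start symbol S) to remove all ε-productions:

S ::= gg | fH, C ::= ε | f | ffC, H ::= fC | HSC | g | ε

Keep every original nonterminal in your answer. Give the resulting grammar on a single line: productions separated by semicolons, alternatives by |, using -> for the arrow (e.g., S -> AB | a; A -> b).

S -> f | fH | gg; C -> f | ff | ffC; H -> S | f | g | HS | SC | fC | HSC

Nullable set: {C, H}.
S -> fH: H nullable, giving f | fH.
Drop C -> ε.
C -> ffC: C nullable, giving ff | ffC.
Drop H -> ε.
H -> HSC: H, C nullable, giving HS | HSC | S | SC.
H -> fC: C nullable, giving f | fC.
Unchanged (no nullable symbols): S -> gg; C -> f; H -> g.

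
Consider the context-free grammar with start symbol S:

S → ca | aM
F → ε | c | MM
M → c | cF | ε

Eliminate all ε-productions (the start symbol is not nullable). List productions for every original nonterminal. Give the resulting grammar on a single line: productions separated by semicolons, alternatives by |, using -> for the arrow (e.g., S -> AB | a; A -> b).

S -> a | aM | ca; F -> M | c | MM; M -> c | cF

Nullable set: {F, M}.
S -> aM: M nullable, giving a | aM.
Drop F -> ε.
F -> MM: M, M nullable, giving M | MM.
Drop M -> ε.
M -> cF: F nullable, giving c | cF.
Unchanged (no nullable symbols): S -> ca; F -> c; M -> c.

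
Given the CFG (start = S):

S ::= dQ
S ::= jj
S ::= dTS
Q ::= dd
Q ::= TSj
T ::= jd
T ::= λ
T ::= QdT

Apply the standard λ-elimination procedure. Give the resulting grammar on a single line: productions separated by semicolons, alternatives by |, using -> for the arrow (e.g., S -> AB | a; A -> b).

S -> dQ | dS | jj | dTS; Q -> Sj | dd | TSj; T -> Qd | jd | QdT

Nullable set: {T}.
S -> dTS: T nullable, giving dS | dTS.
Q -> TSj: T nullable, giving Sj | TSj.
Drop T -> λ.
T -> QdT: T nullable, giving Qd | QdT.
Unchanged (no nullable symbols): S -> dQ; S -> jj; Q -> dd; T -> jd.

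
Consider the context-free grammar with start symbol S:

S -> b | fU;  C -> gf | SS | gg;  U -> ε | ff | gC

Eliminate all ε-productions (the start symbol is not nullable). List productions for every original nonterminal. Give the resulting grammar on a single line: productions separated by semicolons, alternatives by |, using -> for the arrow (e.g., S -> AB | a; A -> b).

S -> b | f | fU; C -> SS | gf | gg; U -> ff | gC

Nullable set: {U}.
S -> fU: U nullable, giving f | fU.
Drop U -> ε.
Unchanged (no nullable symbols): S -> b; C -> SS; C -> gf; C -> gg; U -> ff; U -> gC.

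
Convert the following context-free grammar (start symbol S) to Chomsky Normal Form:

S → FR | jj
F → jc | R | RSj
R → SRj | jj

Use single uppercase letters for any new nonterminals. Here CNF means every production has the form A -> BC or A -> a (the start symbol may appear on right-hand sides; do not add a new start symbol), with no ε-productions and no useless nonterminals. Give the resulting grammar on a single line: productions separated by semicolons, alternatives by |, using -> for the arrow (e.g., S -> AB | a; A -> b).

No ε-productions.
After unit-elimination: S -> FR | jj; F -> jc | jj | RSj | SRj; R -> jj | SRj.
TERM: introduce B -> c, A -> j and substitute in every rule of length ≥2.
BIN: F -> RSA becomes F -> RC, C -> SA; F -> SRA becomes F -> SD, D -> RA; R -> SRA becomes R -> SE, E -> RA.

S -> AA | FR; A -> j; B -> c; C -> SA; D -> RA; E -> RA; F -> AA | AB | RC | SD; R -> AA | SE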